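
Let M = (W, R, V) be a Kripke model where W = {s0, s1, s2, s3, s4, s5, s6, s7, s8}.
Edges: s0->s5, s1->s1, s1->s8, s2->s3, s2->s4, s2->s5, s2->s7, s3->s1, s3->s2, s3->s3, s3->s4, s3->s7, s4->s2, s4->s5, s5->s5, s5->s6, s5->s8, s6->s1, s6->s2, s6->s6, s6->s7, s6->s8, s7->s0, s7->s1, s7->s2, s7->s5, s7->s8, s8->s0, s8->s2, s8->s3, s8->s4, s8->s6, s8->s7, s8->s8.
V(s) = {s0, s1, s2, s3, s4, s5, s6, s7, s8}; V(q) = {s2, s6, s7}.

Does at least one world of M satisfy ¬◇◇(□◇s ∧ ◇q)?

No

Let φ = ¬◇◇(□◇s ∧ ◇q). Evaluate φ at each world:
  s0 (successors {s5}): φ is false.
  s1 (successors {s1, s8}): φ is false.
  s2 (successors {s3, s4, s5, s7}): φ is false.
  s3 (successors {s1, s2, s3, s4, s7}): φ is false.
  s4 (successors {s2, s5}): φ is false.
  s5 (successors {s5, s6, s8}): φ is false.
  s6 (successors {s1, s2, s6, s7, s8}): φ is false.
  s7 (successors {s0, s1, s2, s5, s8}): φ is false.
  s8 (successors {s0, s2, s3, s4, s6, s7, s8}): φ is false.
For instance, at s2:
  At s2: ◇◇(□◇s ∧ ◇q) is true, so ¬◇◇(□◇s ∧ ◇q) is false.
    At s2: ◇◇(□◇s ∧ ◇q) requires ◇(□◇s ∧ ◇q) at some successor in {s3, s4, s5, s7}.
      ◇(□◇s ∧ ◇q) holds at s3, so ◇◇(□◇s ∧ ◇q) is true at s2.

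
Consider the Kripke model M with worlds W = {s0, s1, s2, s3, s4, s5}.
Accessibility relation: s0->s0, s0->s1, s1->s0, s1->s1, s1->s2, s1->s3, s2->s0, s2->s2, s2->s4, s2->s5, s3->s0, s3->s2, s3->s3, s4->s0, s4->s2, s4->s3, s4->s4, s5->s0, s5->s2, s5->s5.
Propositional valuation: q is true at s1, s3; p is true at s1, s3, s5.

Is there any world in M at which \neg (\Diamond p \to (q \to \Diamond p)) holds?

No

Recall that \Diamond ψ holds at a world iff ψ holds at some accessible world.
Let φ = \neg (\Diamond p \to (q \to \Diamond p)). Evaluate φ at each world:
  s0 (successors {s0, s1}): φ is false.
  s1 (successors {s0, s1, s2, s3}): φ is false.
  s2 (successors {s0, s2, s4, s5}): φ is false.
  s3 (successors {s0, s2, s3}): φ is false.
  s4 (successors {s0, s2, s3, s4}): φ is false.
  s5 (successors {s0, s2, s5}): φ is false.
For instance, at s5:
  At s5: \Diamond p \to (q \to \Diamond p) is true, so \neg (\Diamond p \to (q \to \Diamond p)) is false.
    At s5: \Diamond p is true, q \to \Diamond p is true, so \Diamond p \to (q \to \Diamond p) is true.
      At s5: \Diamond p requires p at some successor in {s0, s2, s5}.
        p holds at s5, so \Diamond p is true at s5.
      At s5: q is false, \Diamond p is true, so q \to \Diamond p is true.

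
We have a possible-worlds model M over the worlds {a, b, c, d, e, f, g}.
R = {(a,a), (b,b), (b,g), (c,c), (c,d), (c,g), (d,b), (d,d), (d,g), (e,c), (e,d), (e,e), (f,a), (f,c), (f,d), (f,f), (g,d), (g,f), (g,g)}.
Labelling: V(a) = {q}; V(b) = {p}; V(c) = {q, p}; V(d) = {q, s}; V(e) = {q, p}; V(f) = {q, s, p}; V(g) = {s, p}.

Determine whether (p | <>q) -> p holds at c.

Yes

At c: p | <>q is true, p is true, so (p | <>q) -> p is true.
  At c: p is true, <>q is true, so p | <>q is true.
    At c: <>q requires q at some successor in {c, d, g}.
      q holds at c, so <>q is true at c.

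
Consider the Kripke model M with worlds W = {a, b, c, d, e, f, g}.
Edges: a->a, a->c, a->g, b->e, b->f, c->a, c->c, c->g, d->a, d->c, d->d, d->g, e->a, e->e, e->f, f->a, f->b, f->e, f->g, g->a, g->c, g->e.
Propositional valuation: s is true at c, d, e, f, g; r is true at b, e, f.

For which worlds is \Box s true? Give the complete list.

Let φ = \Box s. Evaluate φ at each world:
  a (successors {a, c, g}): φ is false.
  b (successors {e, f}): φ is true.
  c (successors {a, c, g}): φ is false.
  d (successors {a, c, d, g}): φ is false.
  e (successors {a, e, f}): φ is false.
  f (successors {a, b, e, g}): φ is false.
  g (successors {a, c, e}): φ is false.
For instance, at a:
  At a: \Box s requires s at every successor {a, c, g}.
    s fails at a, so \Box s is false at a.
Satisfying worlds: {b}

b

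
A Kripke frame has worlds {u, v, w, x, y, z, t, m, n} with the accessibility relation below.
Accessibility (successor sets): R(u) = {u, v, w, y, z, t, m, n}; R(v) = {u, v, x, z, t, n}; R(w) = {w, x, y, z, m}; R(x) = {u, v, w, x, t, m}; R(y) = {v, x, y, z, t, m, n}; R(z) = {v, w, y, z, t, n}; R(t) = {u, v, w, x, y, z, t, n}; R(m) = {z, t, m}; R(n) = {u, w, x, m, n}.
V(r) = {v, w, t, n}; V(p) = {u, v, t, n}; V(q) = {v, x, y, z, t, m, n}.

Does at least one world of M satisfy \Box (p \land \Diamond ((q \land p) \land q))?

Let φ = \Box (p \land \Diamond ((q \land p) \land q)). Evaluate φ at each world:
  u (successors {u, v, w, y, z, t, m, n}): φ is false.
  v (successors {u, v, x, z, t, n}): φ is false.
  w (successors {w, x, y, z, m}): φ is false.
  x (successors {u, v, w, x, t, m}): φ is false.
  y (successors {v, x, y, z, t, m, n}): φ is false.
  z (successors {v, w, y, z, t, n}): φ is false.
  t (successors {u, v, w, x, y, z, t, n}): φ is false.
  m (successors {z, t, m}): φ is false.
  n (successors {u, w, x, m, n}): φ is false.
For instance, at m:
  At m: \Box (p \land \Diamond ((q \land p) \land q)) requires p \land \Diamond ((q \land p) \land q) at every successor {z, t, m}.
    p \land \Diamond ((q \land p) \land q) fails at z, so \Box (p \land \Diamond ((q \land p) \land q)) is false at m.
      At z: p is false, \Diamond ((q \land p) \land q) is true, so p \land \Diamond ((q \land p) \land q) is false.

No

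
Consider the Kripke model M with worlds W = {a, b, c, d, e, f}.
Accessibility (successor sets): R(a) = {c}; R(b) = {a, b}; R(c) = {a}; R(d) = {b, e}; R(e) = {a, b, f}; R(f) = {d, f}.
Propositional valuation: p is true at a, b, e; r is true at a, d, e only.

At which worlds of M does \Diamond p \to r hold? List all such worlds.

a, d, e, f

Let φ = \Diamond p \to r. Evaluate φ at each world:
  a (successors {c}): φ is true.
  b (successors {a, b}): φ is false.
  c (successors {a}): φ is false.
  d (successors {b, e}): φ is true.
  e (successors {a, b, f}): φ is true.
  f (successors {d, f}): φ is true.
For instance, at b:
  At b: \Diamond p is true, r is false, so \Diamond p \to r is false.
    At b: \Diamond p requires p at some successor in {a, b}.
      p holds at a, so \Diamond p is true at b.
Satisfying worlds: {a, d, e, f}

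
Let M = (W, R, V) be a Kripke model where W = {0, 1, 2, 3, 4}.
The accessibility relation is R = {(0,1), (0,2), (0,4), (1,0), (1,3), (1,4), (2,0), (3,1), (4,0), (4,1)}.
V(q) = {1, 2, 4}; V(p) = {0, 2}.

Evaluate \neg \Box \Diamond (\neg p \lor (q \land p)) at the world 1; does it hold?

At 1: \Box \Diamond (\neg p \lor (q \land p)) is true, so \neg \Box \Diamond (\neg p \lor (q \land p)) is false.
  At 1: \Box \Diamond (\neg p \lor (q \land p)) requires \Diamond (\neg p \lor (q \land p)) at every successor {0, 3, 4}.
      At 0: \Diamond (\neg p \lor (q \land p)) requires \neg p \lor (q \land p) at some successor in {1, 2, 4}.
        \neg p \lor (q \land p) holds at 1, so \Diamond (\neg p \lor (q \land p)) is true at 0.
      At 3: \Diamond (\neg p \lor (q \land p)) requires \neg p \lor (q \land p) at some successor in {1}.
        \neg p \lor (q \land p) holds at 1, so \Diamond (\neg p \lor (q \land p)) is true at 3.
      At 4: \Diamond (\neg p \lor (q \land p)) requires \neg p \lor (q \land p) at some successor in {0, 1}.
        \neg p \lor (q \land p) holds at 1, so \Diamond (\neg p \lor (q \land p)) is true at 4.
  So \Box \Diamond (\neg p \lor (q \land p)) is true at 1.

No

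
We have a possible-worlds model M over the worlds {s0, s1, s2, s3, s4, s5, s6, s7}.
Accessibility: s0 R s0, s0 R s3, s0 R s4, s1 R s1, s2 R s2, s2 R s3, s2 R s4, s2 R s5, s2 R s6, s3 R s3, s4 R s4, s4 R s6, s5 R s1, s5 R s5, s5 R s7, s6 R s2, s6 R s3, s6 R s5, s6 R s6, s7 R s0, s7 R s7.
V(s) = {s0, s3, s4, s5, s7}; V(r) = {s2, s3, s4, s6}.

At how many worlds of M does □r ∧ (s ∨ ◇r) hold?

Let φ = □r ∧ (s ∨ ◇r). Evaluate φ at each world:
  s0 (successors {s0, s3, s4}): φ is false.
  s1 (successors {s1}): φ is false.
  s2 (successors {s2, s3, s4, s5, s6}): φ is false.
  s3 (successors {s3}): φ is true.
  s4 (successors {s4, s6}): φ is true.
  s5 (successors {s1, s5, s7}): φ is false.
  s6 (successors {s2, s3, s5, s6}): φ is false.
  s7 (successors {s0, s7}): φ is false.
For instance, at s5:
  At s5: □r is false, s ∨ ◇r is true, so □r ∧ (s ∨ ◇r) is false.
    At s5: □r requires r at every successor {s1, s5, s7}.
      r fails at s1, so □r is false at s5.
    At s5: s is true, ◇r is false, so s ∨ ◇r is true.
      At s5: ◇r requires r at some successor in {s1, s5, s7}.
        At s1: r is false.
        At s5: r is false.
        At s7: r is false.
      So ◇r is false at s5.
Satisfying worlds: {s3, s4}

2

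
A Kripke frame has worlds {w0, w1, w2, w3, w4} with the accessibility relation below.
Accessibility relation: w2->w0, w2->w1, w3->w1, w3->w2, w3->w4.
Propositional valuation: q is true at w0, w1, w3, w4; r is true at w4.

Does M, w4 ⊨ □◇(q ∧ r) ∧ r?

Recall that □ψ holds at a world iff ψ holds at every accessible world, and ◇ψ holds iff ψ holds at some accessible world.
At w4: □◇(q ∧ r) is true, r is true, so □◇(q ∧ r) ∧ r is true.
  At w4: no accessible worlds, so □◇(q ∧ r) holds vacuously.

Yes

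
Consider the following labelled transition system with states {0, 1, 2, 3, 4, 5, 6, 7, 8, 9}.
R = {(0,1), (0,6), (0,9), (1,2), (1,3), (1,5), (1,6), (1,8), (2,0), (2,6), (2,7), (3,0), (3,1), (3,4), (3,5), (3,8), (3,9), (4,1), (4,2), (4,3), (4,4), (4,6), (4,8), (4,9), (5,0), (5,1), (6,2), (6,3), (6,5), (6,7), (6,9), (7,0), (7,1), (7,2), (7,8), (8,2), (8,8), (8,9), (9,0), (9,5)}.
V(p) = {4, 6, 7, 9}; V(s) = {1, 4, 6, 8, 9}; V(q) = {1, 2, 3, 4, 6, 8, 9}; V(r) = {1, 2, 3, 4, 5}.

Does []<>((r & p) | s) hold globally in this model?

No

Recall that []ψ holds at a world iff ψ holds at every accessible world, and <>ψ holds iff ψ holds at some accessible world.
Let φ = []<>((r & p) | s). Evaluate φ at each world:
  0 (successors {1, 6, 9}): φ is false.
  1 (successors {2, 3, 5, 6, 8}): φ is true.
  2 (successors {0, 6, 7}): φ is true.
  3 (successors {0, 1, 4, 5, 8, 9}): φ is false.
  4 (successors {1, 2, 3, 4, 6, 8, 9}): φ is false.
  5 (successors {0, 1}): φ is true.
  6 (successors {2, 3, 5, 7, 9}): φ is false.
  7 (successors {0, 1, 2, 8}): φ is true.
  8 (successors {2, 8, 9}): φ is false.
  9 (successors {0, 5}): φ is true.
Detail at 0 (counterexample):
  At 0: []<>((r & p) | s) requires <>((r & p) | s) at every successor {1, 6, 9}.
    <>((r & p) | s) fails at 9, so []<>((r & p) | s) is false at 0.
      At 9: <>((r & p) | s) requires (r & p) | s at some successor in {0, 5}.
        At 0: (r & p) | s is false.
        At 5: (r & p) | s is false.
      So <>((r & p) | s) is false at 9.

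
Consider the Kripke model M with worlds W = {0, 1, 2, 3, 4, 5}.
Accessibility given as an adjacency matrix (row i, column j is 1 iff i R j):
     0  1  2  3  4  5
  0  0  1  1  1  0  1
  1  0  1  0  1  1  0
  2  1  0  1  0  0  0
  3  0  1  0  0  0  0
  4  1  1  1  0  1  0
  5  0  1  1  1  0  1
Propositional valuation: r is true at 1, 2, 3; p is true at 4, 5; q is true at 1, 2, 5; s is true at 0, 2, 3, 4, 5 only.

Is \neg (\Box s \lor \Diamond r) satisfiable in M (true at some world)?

Recall that \Box ψ holds at a world iff ψ holds at every accessible world, and \Diamond ψ holds iff ψ holds at some accessible world.
Let φ = \neg (\Box s \lor \Diamond r). Evaluate φ at each world:
  0 (successors {1, 2, 3, 5}): φ is false.
  1 (successors {1, 3, 4}): φ is false.
  2 (successors {0, 2}): φ is false.
  3 (successors {1}): φ is false.
  4 (successors {0, 1, 2, 4}): φ is false.
  5 (successors {1, 2, 3, 5}): φ is false.
For instance, at 3:
  At 3: \Box s \lor \Diamond r is true, so \neg (\Box s \lor \Diamond r) is false.
    At 3: \Box s is false, \Diamond r is true, so \Box s \lor \Diamond r is true.
      At 3: \Box s requires s at every successor {1}.
        s fails at 1, so \Box s is false at 3.
      At 3: \Diamond r requires r at some successor in {1}.
        r holds at 1, so \Diamond r is true at 3.

No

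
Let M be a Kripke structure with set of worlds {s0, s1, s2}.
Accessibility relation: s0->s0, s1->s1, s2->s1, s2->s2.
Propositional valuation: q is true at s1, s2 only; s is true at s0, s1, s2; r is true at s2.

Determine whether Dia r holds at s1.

No

At s1: Dia r requires r at some successor in {s1}.
  At s1: r is false.
So Dia r is false at s1.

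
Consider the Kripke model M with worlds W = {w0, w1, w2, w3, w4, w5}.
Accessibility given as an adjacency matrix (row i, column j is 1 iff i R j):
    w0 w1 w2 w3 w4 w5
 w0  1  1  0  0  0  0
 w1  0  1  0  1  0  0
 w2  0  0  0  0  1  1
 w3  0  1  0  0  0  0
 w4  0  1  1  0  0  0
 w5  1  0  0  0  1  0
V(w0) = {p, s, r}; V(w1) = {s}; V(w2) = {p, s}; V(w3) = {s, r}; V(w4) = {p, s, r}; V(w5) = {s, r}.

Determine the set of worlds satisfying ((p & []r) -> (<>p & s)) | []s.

w0, w1, w2, w3, w4, w5

Let φ = ((p & []r) -> (<>p & s)) | []s. Evaluate φ at each world:
  w0 (successors {w0, w1}): φ is true.
  w1 (successors {w1, w3}): φ is true.
  w2 (successors {w4, w5}): φ is true.
  w3 (successors {w1}): φ is true.
  w4 (successors {w1, w2}): φ is true.
  w5 (successors {w0, w4}): φ is true.
For instance, at w3:
  At w3: (p & []r) -> (<>p & s) is true, []s is true, so ((p & []r) -> (<>p & s)) | []s is true.
    At w3: p & []r is false, <>p & s is false, so (p & []r) -> (<>p & s) is true.
      At w3: p is false, []r is false, so p & []r is false.
      At w3: <>p is false, s is true, so <>p & s is false.
    At w3: []s requires s at every successor {w1}.
      At w1: s is true.
    So []s is true at w3.
Satisfying worlds: {w0, w1, w2, w3, w4, w5}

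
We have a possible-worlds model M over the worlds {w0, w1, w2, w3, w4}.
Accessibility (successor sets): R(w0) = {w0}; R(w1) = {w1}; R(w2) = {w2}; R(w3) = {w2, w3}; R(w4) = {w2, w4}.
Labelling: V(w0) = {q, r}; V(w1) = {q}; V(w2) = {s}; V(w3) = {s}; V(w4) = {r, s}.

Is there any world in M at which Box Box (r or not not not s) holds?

Yes

Recall that Box ψ holds at a world iff ψ holds at every accessible world, and Dia ψ holds iff ψ holds at some accessible world.
Let φ = Box Box (r or not not not s). Evaluate φ at each world:
  w0 (successors {w0}): φ is true.
  w1 (successors {w1}): φ is true.
  w2 (successors {w2}): φ is false.
  w3 (successors {w2, w3}): φ is false.
  w4 (successors {w2, w4}): φ is false.
Detail at w0 (witness):
  At w0: Box Box (r or not not not s) requires Box (r or not not not s) at every successor {w0}.
      At w0: Box (r or not not not s) requires r or not not not s at every successor {w0}.
        At w0: r or not not not s is true.
      So Box (r or not not not s) is true at w0.
  So Box Box (r or not not not s) is true at w0.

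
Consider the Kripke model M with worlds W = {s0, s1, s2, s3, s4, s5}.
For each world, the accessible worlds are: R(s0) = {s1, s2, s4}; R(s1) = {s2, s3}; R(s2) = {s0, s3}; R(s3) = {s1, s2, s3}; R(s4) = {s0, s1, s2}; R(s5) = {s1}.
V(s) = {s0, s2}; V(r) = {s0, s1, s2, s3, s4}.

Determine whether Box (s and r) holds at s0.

No

Recall that Box ψ holds at a world iff ψ holds at every accessible world, and Dia ψ holds iff ψ holds at some accessible world.
At s0: Box (s and r) requires s and r at every successor {s1, s2, s4}.
  s and r fails at s1, so Box (s and r) is false at s0.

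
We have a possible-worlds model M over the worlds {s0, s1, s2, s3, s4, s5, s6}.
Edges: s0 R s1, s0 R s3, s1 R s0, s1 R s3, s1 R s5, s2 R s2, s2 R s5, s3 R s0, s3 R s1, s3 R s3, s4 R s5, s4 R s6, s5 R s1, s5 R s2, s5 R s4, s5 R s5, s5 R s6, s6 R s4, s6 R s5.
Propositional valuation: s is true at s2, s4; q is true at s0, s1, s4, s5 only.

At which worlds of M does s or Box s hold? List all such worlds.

s2, s4

Let φ = s or Box s. Evaluate φ at each world:
  s0 (successors {s1, s3}): φ is false.
  s1 (successors {s0, s3, s5}): φ is false.
  s2 (successors {s2, s5}): φ is true.
  s3 (successors {s0, s1, s3}): φ is false.
  s4 (successors {s5, s6}): φ is true.
  s5 (successors {s1, s2, s4, s5, s6}): φ is false.
  s6 (successors {s4, s5}): φ is false.
For instance, at s5:
  At s5: s is false, Box s is false, so s or Box s is false.
    At s5: Box s requires s at every successor {s1, s2, s4, s5, s6}.
      s fails at s1, so Box s is false at s5.
Satisfying worlds: {s2, s4}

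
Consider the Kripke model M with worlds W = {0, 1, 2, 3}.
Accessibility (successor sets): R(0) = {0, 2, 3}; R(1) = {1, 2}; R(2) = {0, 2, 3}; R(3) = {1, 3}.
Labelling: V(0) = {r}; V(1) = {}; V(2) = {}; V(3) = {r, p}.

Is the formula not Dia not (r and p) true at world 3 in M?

At 3: Dia not (r and p) is true, so not Dia not (r and p) is false.
  At 3: Dia not (r and p) requires not (r and p) at some successor in {1, 3}.
    not (r and p) holds at 1, so Dia not (r and p) is true at 3.

No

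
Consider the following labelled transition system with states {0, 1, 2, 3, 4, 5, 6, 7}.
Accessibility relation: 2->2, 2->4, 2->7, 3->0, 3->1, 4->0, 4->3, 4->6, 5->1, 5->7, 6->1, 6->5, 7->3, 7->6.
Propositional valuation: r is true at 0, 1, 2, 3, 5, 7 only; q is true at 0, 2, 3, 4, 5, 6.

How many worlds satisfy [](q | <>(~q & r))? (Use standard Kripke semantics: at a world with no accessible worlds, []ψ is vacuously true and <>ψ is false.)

4

Let φ = [](q | <>(~q & r)). Evaluate φ at each world:
  0 (successors ∅): φ is true.
  1 (successors ∅): φ is true.
  2 (successors {2, 4, 7}): φ is false.
  3 (successors {0, 1}): φ is false.
  4 (successors {0, 3, 6}): φ is true.
  5 (successors {1, 7}): φ is false.
  6 (successors {1, 5}): φ is false.
  7 (successors {3, 6}): φ is true.
For instance, at 2:
  At 2: [](q | <>(~q & r)) requires q | <>(~q & r) at every successor {2, 4, 7}.
    q | <>(~q & r) fails at 7, so [](q | <>(~q & r)) is false at 2.
      At 7: q is false, <>(~q & r) is false, so q | <>(~q & r) is false.
Satisfying worlds: {0, 1, 4, 7}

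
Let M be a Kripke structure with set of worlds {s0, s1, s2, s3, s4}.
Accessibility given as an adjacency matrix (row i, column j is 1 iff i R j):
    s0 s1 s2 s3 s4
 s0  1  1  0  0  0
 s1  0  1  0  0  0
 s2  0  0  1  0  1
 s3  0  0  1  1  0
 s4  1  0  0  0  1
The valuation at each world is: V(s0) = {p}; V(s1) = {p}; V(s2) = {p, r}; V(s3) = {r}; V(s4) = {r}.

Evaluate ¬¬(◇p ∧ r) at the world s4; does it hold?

Yes

At s4: ¬(◇p ∧ r) is false, so ¬¬(◇p ∧ r) is true.
  At s4: ◇p ∧ r is true, so ¬(◇p ∧ r) is false.
    At s4: ◇p is true, r is true, so ◇p ∧ r is true.
      At s4: ◇p requires p at some successor in {s0, s4}.
        p holds at s0, so ◇p is true at s4.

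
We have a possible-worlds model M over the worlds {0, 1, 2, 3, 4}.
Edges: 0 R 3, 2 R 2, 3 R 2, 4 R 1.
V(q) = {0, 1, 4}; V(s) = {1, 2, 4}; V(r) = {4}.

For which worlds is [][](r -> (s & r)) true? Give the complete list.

0, 1, 2, 3, 4

Let φ = [][](r -> (s & r)). Evaluate φ at each world:
  0 (successors {3}): φ is true.
  1 (successors ∅): φ is true.
  2 (successors {2}): φ is true.
  3 (successors {2}): φ is true.
  4 (successors {1}): φ is true.
For instance, at 0:
  At 0: [][](r -> (s & r)) requires [](r -> (s & r)) at every successor {3}.
      At 3: [](r -> (s & r)) requires r -> (s & r) at every successor {2}.
        At 2: r -> (s & r) is true.
      So [](r -> (s & r)) is true at 3.
  So [][](r -> (s & r)) is true at 0.
Satisfying worlds: {0, 1, 2, 3, 4}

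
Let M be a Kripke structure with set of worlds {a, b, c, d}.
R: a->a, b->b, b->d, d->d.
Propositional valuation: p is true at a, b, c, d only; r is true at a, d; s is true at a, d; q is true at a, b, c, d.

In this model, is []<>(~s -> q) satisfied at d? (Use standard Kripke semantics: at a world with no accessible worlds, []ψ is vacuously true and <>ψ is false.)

At d: []<>(~s -> q) requires <>(~s -> q) at every successor {d}.
    At d: <>(~s -> q) requires ~s -> q at some successor in {d}.
      ~s -> q holds at d, so <>(~s -> q) is true at d.
So []<>(~s -> q) is true at d.

Yes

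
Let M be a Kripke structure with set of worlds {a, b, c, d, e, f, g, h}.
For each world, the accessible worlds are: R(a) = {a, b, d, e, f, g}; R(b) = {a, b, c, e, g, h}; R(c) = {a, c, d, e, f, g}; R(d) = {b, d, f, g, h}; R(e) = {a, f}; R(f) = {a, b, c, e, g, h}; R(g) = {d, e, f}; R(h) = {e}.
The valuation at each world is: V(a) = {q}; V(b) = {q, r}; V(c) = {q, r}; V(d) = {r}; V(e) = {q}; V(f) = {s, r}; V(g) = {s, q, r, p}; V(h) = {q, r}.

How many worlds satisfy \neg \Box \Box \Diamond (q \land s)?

7

Let φ = \neg \Box \Box \Diamond (q \land s). Evaluate φ at each world:
  a (successors {a, b, d, e, f, g}): φ is true.
  b (successors {a, b, c, e, g, h}): φ is true.
  c (successors {a, c, d, e, f, g}): φ is true.
  d (successors {b, d, f, g, h}): φ is true.
  e (successors {a, f}): φ is true.
  f (successors {a, b, c, e, g, h}): φ is true.
  g (successors {d, e, f}): φ is true.
  h (successors {e}): φ is false.
For instance, at e:
  At e: \Box \Box \Diamond (q \land s) is false, so \neg \Box \Box \Diamond (q \land s) is true.
    At e: \Box \Box \Diamond (q \land s) requires \Box \Diamond (q \land s) at every successor {a, f}.
      \Box \Diamond (q \land s) fails at a, so \Box \Box \Diamond (q \land s) is false at e.
Satisfying worlds: {a, b, c, d, e, f, g}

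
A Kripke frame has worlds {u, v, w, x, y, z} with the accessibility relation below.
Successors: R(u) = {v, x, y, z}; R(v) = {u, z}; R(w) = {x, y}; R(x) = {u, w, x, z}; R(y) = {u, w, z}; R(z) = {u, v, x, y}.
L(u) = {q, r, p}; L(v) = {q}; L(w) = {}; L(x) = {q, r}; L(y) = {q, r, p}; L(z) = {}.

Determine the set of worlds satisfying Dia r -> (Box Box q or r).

Recall that Box ψ holds at a world iff ψ holds at every accessible world, and Dia ψ holds iff ψ holds at some accessible world.
Let φ = Dia r -> (Box Box q or r). Evaluate φ at each world:
  u (successors {v, x, y, z}): φ is true.
  v (successors {u, z}): φ is false.
  w (successors {x, y}): φ is false.
  x (successors {u, w, x, z}): φ is true.
  y (successors {u, w, z}): φ is true.
  z (successors {u, v, x, y}): φ is false.
For instance, at u:
  At u: Dia r is true, Box Box q or r is true, so Dia r -> (Box Box q or r) is true.
    At u: Dia r requires r at some successor in {v, x, y, z}.
      r holds at x, so Dia r is true at u.
    At u: Box Box q is false, r is true, so Box Box q or r is true.
      At u: Box Box q requires Box q at every successor {v, x, y, z}.
        Box q fails at v, so Box Box q is false at u.
Satisfying worlds: {u, x, y}

u, x, y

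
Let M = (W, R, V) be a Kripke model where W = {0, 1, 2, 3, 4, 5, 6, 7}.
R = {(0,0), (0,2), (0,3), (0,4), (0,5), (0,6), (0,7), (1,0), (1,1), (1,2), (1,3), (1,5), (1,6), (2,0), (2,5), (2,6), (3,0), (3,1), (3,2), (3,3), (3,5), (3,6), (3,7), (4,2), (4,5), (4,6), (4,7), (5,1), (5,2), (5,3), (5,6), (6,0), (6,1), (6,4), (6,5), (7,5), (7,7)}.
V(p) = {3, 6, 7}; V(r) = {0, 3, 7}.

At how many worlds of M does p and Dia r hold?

3

Let φ = p and Dia r. Evaluate φ at each world:
  0 (successors {0, 2, 3, 4, 5, 6, 7}): φ is false.
  1 (successors {0, 1, 2, 3, 5, 6}): φ is false.
  2 (successors {0, 5, 6}): φ is false.
  3 (successors {0, 1, 2, 3, 5, 6, 7}): φ is true.
  4 (successors {2, 5, 6, 7}): φ is false.
  5 (successors {1, 2, 3, 6}): φ is false.
  6 (successors {0, 1, 4, 5}): φ is true.
  7 (successors {5, 7}): φ is true.
For instance, at 0:
  At 0: p is false, Dia r is true, so p and Dia r is false.
    At 0: Dia r requires r at some successor in {0, 2, 3, 4, 5, 6, 7}.
      r holds at 0, so Dia r is true at 0.
Satisfying worlds: {3, 6, 7}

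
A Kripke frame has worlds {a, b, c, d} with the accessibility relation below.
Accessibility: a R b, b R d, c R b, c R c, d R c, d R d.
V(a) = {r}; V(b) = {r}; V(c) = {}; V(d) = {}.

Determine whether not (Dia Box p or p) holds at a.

At a: Dia Box p or p is false, so not (Dia Box p or p) is true.
  At a: Dia Box p is false, p is false, so Dia Box p or p is false.
    At a: Dia Box p requires Box p at some successor in {b}.
      At b: Box p is false.
    So Dia Box p is false at a.

Yes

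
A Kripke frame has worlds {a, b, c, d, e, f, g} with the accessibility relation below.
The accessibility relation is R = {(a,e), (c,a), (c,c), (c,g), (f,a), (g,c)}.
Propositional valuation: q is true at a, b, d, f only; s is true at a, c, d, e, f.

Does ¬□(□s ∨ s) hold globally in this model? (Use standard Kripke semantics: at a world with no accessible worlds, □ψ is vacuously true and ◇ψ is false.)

Let φ = ¬□(□s ∨ s). Evaluate φ at each world:
  a (successors {e}): φ is false.
  b (successors ∅): φ is false.
  c (successors {a, c, g}): φ is false.
  d (successors ∅): φ is false.
  e (successors ∅): φ is false.
  f (successors {a}): φ is false.
  g (successors {c}): φ is false.
Detail at a (counterexample):
  At a: □(□s ∨ s) is true, so ¬□(□s ∨ s) is false.
    At a: □(□s ∨ s) requires □s ∨ s at every successor {e}.
      At e: □s ∨ s is true.
    So □(□s ∨ s) is true at a.

No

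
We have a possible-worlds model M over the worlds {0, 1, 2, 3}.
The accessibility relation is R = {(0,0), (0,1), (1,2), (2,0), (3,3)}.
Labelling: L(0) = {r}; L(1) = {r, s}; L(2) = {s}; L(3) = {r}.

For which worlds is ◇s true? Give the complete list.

Let φ = ◇s. Evaluate φ at each world:
  0 (successors {0, 1}): φ is true.
  1 (successors {2}): φ is true.
  2 (successors {0}): φ is false.
  3 (successors {3}): φ is false.
For instance, at 0:
  At 0: ◇s requires s at some successor in {0, 1}.
    s holds at 1, so ◇s is true at 0.
Satisfying worlds: {0, 1}

0, 1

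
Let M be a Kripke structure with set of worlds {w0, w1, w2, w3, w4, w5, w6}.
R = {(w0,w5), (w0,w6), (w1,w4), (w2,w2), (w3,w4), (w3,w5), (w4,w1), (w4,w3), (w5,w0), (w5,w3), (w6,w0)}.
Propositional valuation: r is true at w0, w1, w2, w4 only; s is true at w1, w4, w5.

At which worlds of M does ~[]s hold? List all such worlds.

Let φ = ~[]s. Evaluate φ at each world:
  w0 (successors {w5, w6}): φ is true.
  w1 (successors {w4}): φ is false.
  w2 (successors {w2}): φ is true.
  w3 (successors {w4, w5}): φ is false.
  w4 (successors {w1, w3}): φ is true.
  w5 (successors {w0, w3}): φ is true.
  w6 (successors {w0}): φ is true.
For instance, at w4:
  At w4: []s is false, so ~[]s is true.
    At w4: []s requires s at every successor {w1, w3}.
      s fails at w3, so []s is false at w4.
Satisfying worlds: {w0, w2, w4, w5, w6}

w0, w2, w4, w5, w6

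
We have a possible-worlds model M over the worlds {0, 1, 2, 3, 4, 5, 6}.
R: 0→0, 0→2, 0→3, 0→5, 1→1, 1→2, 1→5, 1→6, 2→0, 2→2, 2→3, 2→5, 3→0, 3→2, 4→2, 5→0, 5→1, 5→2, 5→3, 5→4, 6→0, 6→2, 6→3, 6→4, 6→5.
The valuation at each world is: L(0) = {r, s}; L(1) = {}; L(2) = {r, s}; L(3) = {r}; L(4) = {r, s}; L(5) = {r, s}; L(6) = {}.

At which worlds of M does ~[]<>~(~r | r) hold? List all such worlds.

Let φ = ~[]<>~(~r | r). Evaluate φ at each world:
  0 (successors {0, 2, 3, 5}): φ is true.
  1 (successors {1, 2, 5, 6}): φ is true.
  2 (successors {0, 2, 3, 5}): φ is true.
  3 (successors {0, 2}): φ is true.
  4 (successors {2}): φ is true.
  5 (successors {0, 1, 2, 3, 4}): φ is true.
  6 (successors {0, 2, 3, 4, 5}): φ is true.
For instance, at 0:
  At 0: []<>~(~r | r) is false, so ~[]<>~(~r | r) is true.
    At 0: []<>~(~r | r) requires <>~(~r | r) at every successor {0, 2, 3, 5}.
      <>~(~r | r) fails at 0, so []<>~(~r | r) is false at 0.
Satisfying worlds: {0, 1, 2, 3, 4, 5, 6}

0, 1, 2, 3, 4, 5, 6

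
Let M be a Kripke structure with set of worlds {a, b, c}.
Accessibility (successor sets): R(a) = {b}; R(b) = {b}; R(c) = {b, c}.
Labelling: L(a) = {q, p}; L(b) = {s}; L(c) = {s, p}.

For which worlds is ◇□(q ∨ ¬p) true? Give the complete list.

a, b, c

Let φ = ◇□(q ∨ ¬p). Evaluate φ at each world:
  a (successors {b}): φ is true.
  b (successors {b}): φ is true.
  c (successors {b, c}): φ is true.
For instance, at a:
  At a: ◇□(q ∨ ¬p) requires □(q ∨ ¬p) at some successor in {b}.
    □(q ∨ ¬p) holds at b, so ◇□(q ∨ ¬p) is true at a.
      At b: □(q ∨ ¬p) requires q ∨ ¬p at every successor {b}.
        At b: q ∨ ¬p is true.
      So □(q ∨ ¬p) is true at b.
Satisfying worlds: {a, b, c}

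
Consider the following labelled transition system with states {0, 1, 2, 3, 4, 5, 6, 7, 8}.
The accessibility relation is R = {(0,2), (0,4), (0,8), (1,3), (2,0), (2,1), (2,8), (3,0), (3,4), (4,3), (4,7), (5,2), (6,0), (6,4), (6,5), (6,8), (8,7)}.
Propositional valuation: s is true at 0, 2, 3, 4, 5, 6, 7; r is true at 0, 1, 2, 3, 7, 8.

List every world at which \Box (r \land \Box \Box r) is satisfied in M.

Let φ = \Box (r \land \Box \Box r). Evaluate φ at each world:
  0 (successors {2, 4, 8}): φ is false.
  1 (successors {3}): φ is false.
  2 (successors {0, 1, 8}): φ is false.
  3 (successors {0, 4}): φ is false.
  4 (successors {3, 7}): φ is false.
  5 (successors {2}): φ is false.
  6 (successors {0, 4, 5, 8}): φ is false.
  7 (successors ∅): φ is true.
  8 (successors {7}): φ is true.
For instance, at 8:
  At 8: \Box (r \land \Box \Box r) requires r \land \Box \Box r at every successor {7}.
      At 7: r is true, \Box \Box r is true, so r \land \Box \Box r is true.
  So \Box (r \land \Box \Box r) is true at 8.
Satisfying worlds: {7, 8}

7, 8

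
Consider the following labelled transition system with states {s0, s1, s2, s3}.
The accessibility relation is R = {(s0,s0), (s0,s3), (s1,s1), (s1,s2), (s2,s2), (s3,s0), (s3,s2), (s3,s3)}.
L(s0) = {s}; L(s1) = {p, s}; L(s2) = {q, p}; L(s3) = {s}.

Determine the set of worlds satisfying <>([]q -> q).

Recall that []ψ holds at a world iff ψ holds at every accessible world, and <>ψ holds iff ψ holds at some accessible world.
Let φ = <>([]q -> q). Evaluate φ at each world:
  s0 (successors {s0, s3}): φ is true.
  s1 (successors {s1, s2}): φ is true.
  s2 (successors {s2}): φ is true.
  s3 (successors {s0, s2, s3}): φ is true.
For instance, at s2:
  At s2: <>([]q -> q) requires []q -> q at some successor in {s2}.
    []q -> q holds at s2, so <>([]q -> q) is true at s2.
      At s2: []q is true, q is true, so []q -> q is true.
Satisfying worlds: {s0, s1, s2, s3}

s0, s1, s2, s3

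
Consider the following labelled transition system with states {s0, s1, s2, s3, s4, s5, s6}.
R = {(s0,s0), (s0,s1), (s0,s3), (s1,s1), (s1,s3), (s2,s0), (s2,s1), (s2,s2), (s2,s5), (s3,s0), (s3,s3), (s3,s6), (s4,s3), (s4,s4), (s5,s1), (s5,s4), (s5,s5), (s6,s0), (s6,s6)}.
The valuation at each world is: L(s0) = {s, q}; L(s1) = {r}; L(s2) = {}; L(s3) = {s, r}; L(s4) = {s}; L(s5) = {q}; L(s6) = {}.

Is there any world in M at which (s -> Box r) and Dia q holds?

Yes

Let φ = (s -> Box r) and Dia q. Evaluate φ at each world:
  s0 (successors {s0, s1, s3}): φ is false.
  s1 (successors {s1, s3}): φ is false.
  s2 (successors {s0, s1, s2, s5}): φ is true.
  s3 (successors {s0, s3, s6}): φ is false.
  s4 (successors {s3, s4}): φ is false.
  s5 (successors {s1, s4, s5}): φ is true.
  s6 (successors {s0, s6}): φ is true.
Detail at s2 (witness):
  At s2: s -> Box r is true, Dia q is true, so (s -> Box r) and Dia q is true.
    At s2: s is false, Box r is false, so s -> Box r is true.
      At s2: Box r requires r at every successor {s0, s1, s2, s5}.
        r fails at s0, so Box r is false at s2.
    At s2: Dia q requires q at some successor in {s0, s1, s2, s5}.
      q holds at s0, so Dia q is true at s2.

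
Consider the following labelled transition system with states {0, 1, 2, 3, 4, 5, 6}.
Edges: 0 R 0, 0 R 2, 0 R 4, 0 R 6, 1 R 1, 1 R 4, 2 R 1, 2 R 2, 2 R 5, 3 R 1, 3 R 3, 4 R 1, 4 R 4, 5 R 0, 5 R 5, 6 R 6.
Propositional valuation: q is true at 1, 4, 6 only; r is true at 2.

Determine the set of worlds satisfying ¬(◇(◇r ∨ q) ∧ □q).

Let φ = ¬(◇(◇r ∨ q) ∧ □q). Evaluate φ at each world:
  0 (successors {0, 2, 4, 6}): φ is true.
  1 (successors {1, 4}): φ is false.
  2 (successors {1, 2, 5}): φ is true.
  3 (successors {1, 3}): φ is true.
  4 (successors {1, 4}): φ is false.
  5 (successors {0, 5}): φ is true.
  6 (successors {6}): φ is false.
For instance, at 4:
  At 4: ◇(◇r ∨ q) ∧ □q is true, so ¬(◇(◇r ∨ q) ∧ □q) is false.
    At 4: ◇(◇r ∨ q) is true, □q is true, so ◇(◇r ∨ q) ∧ □q is true.
      At 4: ◇(◇r ∨ q) requires ◇r ∨ q at some successor in {1, 4}.
        ◇r ∨ q holds at 1, so ◇(◇r ∨ q) is true at 4.
      At 4: □q requires q at every successor {1, 4}.
        At 1: q is true.
        At 4: q is true.
      So □q is true at 4.
Satisfying worlds: {0, 2, 3, 5}

0, 2, 3, 5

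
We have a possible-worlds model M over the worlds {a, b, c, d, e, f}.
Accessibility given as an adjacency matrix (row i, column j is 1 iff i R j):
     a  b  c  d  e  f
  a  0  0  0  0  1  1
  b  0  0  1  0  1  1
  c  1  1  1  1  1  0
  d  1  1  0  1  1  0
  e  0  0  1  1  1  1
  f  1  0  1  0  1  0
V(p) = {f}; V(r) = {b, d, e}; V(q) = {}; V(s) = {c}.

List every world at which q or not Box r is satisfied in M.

Let φ = q or not Box r. Evaluate φ at each world:
  a (successors {e, f}): φ is true.
  b (successors {c, e, f}): φ is true.
  c (successors {a, b, c, d, e}): φ is true.
  d (successors {a, b, d, e}): φ is true.
  e (successors {c, d, e, f}): φ is true.
  f (successors {a, c, e}): φ is true.
For instance, at c:
  At c: q is false, not Box r is true, so q or not Box r is true.
    At c: Box r is false, so not Box r is true.
      At c: Box r requires r at every successor {a, b, c, d, e}.
        r fails at a, so Box r is false at c.
Satisfying worlds: {a, b, c, d, e, f}

a, b, c, d, e, f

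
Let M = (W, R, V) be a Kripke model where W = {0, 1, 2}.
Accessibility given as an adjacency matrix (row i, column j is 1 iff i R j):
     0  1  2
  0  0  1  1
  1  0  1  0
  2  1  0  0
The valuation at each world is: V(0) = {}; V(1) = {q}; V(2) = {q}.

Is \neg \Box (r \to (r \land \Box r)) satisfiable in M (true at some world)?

Let φ = \neg \Box (r \to (r \land \Box r)). Evaluate φ at each world:
  0 (successors {1, 2}): φ is false.
  1 (successors {1}): φ is false.
  2 (successors {0}): φ is false.
For instance, at 0:
  At 0: \Box (r \to (r \land \Box r)) is true, so \neg \Box (r \to (r \land \Box r)) is false.
    At 0: \Box (r \to (r \land \Box r)) requires r \to (r \land \Box r) at every successor {1, 2}.
      At 1: r \to (r \land \Box r) is true.
      At 2: r \to (r \land \Box r) is true.
    So \Box (r \to (r \land \Box r)) is true at 0.

No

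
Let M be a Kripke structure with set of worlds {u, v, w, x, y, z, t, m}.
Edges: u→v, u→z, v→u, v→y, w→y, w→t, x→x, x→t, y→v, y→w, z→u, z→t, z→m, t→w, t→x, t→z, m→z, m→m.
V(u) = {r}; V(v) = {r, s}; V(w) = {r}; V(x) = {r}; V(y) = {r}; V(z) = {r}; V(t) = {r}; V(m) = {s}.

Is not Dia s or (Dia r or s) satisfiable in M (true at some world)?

Yes

Let φ = not Dia s or (Dia r or s). Evaluate φ at each world:
  u (successors {v, z}): φ is true.
  v (successors {u, y}): φ is true.
  w (successors {y, t}): φ is true.
  x (successors {x, t}): φ is true.
  y (successors {v, w}): φ is true.
  z (successors {u, t, m}): φ is true.
  t (successors {w, x, z}): φ is true.
  m (successors {z, m}): φ is true.
Detail at u (witness):
  At u: not Dia s is false, Dia r or s is true, so not Dia s or (Dia r or s) is true.
    At u: Dia s is true, so not Dia s is false.
      At u: Dia s requires s at some successor in {v, z}.
        s holds at v, so Dia s is true at u.
    At u: Dia r is true, s is false, so Dia r or s is true.
      At u: Dia r requires r at some successor in {v, z}.
        r holds at v, so Dia r is true at u.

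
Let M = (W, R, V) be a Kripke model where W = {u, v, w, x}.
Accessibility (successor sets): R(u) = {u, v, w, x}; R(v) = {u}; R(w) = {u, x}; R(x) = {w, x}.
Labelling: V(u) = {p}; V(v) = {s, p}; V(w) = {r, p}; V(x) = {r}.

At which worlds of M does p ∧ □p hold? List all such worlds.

Let φ = p ∧ □p. Evaluate φ at each world:
  u (successors {u, v, w, x}): φ is false.
  v (successors {u}): φ is true.
  w (successors {u, x}): φ is false.
  x (successors {w, x}): φ is false.
For instance, at x:
  At x: p is false, □p is false, so p ∧ □p is false.
    At x: □p requires p at every successor {w, x}.
      p fails at x, so □p is false at x.
Satisfying worlds: {v}

v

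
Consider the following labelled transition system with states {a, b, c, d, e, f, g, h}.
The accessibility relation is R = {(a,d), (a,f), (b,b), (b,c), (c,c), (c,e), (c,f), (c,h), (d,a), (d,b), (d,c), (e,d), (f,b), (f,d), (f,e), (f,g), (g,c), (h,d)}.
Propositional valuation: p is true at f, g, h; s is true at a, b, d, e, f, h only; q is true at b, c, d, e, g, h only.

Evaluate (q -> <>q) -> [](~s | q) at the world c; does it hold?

At c: q -> <>q is true, [](~s | q) is false, so (q -> <>q) -> [](~s | q) is false.
  At c: q is true, <>q is true, so q -> <>q is true.
    At c: <>q requires q at some successor in {c, e, f, h}.
      q holds at c, so <>q is true at c.
  At c: [](~s | q) requires ~s | q at every successor {c, e, f, h}.
    ~s | q fails at f, so [](~s | q) is false at c.

No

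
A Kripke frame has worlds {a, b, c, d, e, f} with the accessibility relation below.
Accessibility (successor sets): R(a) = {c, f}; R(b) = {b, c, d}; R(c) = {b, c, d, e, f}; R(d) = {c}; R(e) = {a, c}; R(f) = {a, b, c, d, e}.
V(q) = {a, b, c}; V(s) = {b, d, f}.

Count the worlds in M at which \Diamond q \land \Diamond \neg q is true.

Let φ = \Diamond q \land \Diamond \neg q. Evaluate φ at each world:
  a (successors {c, f}): φ is true.
  b (successors {b, c, d}): φ is true.
  c (successors {b, c, d, e, f}): φ is true.
  d (successors {c}): φ is false.
  e (successors {a, c}): φ is false.
  f (successors {a, b, c, d, e}): φ is true.
For instance, at d:
  At d: \Diamond q is true, \Diamond \neg q is false, so \Diamond q \land \Diamond \neg q is false.
    At d: \Diamond q requires q at some successor in {c}.
      q holds at c, so \Diamond q is true at d.
    At d: \Diamond \neg q requires \neg q at some successor in {c}.
      At c: \neg q is false.
    So \Diamond \neg q is false at d.
Satisfying worlds: {a, b, c, f}

4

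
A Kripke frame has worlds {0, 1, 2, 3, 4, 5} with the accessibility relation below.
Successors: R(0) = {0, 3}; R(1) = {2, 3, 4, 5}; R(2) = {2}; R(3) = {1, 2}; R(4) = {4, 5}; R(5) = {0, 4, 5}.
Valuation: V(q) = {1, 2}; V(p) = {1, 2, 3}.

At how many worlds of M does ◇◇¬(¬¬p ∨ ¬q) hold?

0

Let φ = ◇◇¬(¬¬p ∨ ¬q). Evaluate φ at each world:
  0 (successors {0, 3}): φ is false.
  1 (successors {2, 3, 4, 5}): φ is false.
  2 (successors {2}): φ is false.
  3 (successors {1, 2}): φ is false.
  4 (successors {4, 5}): φ is false.
  5 (successors {0, 4, 5}): φ is false.
For instance, at 0:
  At 0: ◇◇¬(¬¬p ∨ ¬q) requires ◇¬(¬¬p ∨ ¬q) at some successor in {0, 3}.
    At 0: ◇¬(¬¬p ∨ ¬q) is false.
    At 3: ◇¬(¬¬p ∨ ¬q) is false.
  So ◇◇¬(¬¬p ∨ ¬q) is false at 0.
Satisfying worlds: none.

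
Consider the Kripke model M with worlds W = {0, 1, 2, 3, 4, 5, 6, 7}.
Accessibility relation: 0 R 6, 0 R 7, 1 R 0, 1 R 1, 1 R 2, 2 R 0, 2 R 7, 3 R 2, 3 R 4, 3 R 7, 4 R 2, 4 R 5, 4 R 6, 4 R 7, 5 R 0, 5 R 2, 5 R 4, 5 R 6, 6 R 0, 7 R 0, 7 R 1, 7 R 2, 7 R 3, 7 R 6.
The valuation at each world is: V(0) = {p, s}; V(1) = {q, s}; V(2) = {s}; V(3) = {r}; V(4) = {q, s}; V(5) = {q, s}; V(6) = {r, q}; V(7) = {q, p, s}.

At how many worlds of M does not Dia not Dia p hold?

Let φ = not Dia not Dia p. Evaluate φ at each world:
  0 (successors {6, 7}): φ is true.
  1 (successors {0, 1, 2}): φ is true.
  2 (successors {0, 7}): φ is true.
  3 (successors {2, 4, 7}): φ is true.
  4 (successors {2, 5, 6, 7}): φ is true.
  5 (successors {0, 2, 4, 6}): φ is true.
  6 (successors {0}): φ is true.
  7 (successors {0, 1, 2, 3, 6}): φ is true.
For instance, at 4:
  At 4: Dia not Dia p is false, so not Dia not Dia p is true.
    At 4: Dia not Dia p requires not Dia p at some successor in {2, 5, 6, 7}.
      At 2: not Dia p is false.
      At 5: not Dia p is false.
      At 6: not Dia p is false.
      At 7: not Dia p is false.
    So Dia not Dia p is false at 4.
Satisfying worlds: {0, 1, 2, 3, 4, 5, 6, 7}

8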